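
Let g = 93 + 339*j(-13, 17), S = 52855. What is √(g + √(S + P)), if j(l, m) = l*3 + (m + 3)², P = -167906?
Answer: √(122472 + I*√115051) ≈ 349.96 + 0.485*I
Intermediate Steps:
j(l, m) = (3 + m)² + 3*l (j(l, m) = 3*l + (3 + m)² = (3 + m)² + 3*l)
g = 122472 (g = 93 + 339*((3 + 17)² + 3*(-13)) = 93 + 339*(20² - 39) = 93 + 339*(400 - 39) = 93 + 339*361 = 93 + 122379 = 122472)
√(g + √(S + P)) = √(122472 + √(52855 - 167906)) = √(122472 + √(-115051)) = √(122472 + I*√115051)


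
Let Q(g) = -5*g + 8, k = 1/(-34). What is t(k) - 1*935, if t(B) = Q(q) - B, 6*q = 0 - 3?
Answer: -15716/17 ≈ -924.47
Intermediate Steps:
k = -1/34 ≈ -0.029412
q = -1/2 (q = (0 - 3)/6 = (1/6)*(-3) = -1/2 ≈ -0.50000)
Q(g) = 8 - 5*g
t(B) = 21/2 - B (t(B) = (8 - 5*(-1/2)) - B = (8 + 5/2) - B = 21/2 - B)
t(k) - 1*935 = (21/2 - 1*(-1/34)) - 1*935 = (21/2 + 1/34) - 935 = 179/17 - 935 = -15716/17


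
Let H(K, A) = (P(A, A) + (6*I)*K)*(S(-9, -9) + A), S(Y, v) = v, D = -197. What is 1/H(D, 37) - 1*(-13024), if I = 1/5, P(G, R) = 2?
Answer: 427395579/32816 ≈ 13024.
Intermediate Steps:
I = ⅕ ≈ 0.20000
H(K, A) = (-9 + A)*(2 + 6*K/5) (H(K, A) = (2 + (6*(⅕))*K)*(-9 + A) = (2 + 6*K/5)*(-9 + A) = (-9 + A)*(2 + 6*K/5))
1/H(D, 37) - 1*(-13024) = 1/(-18 + 2*37 - 54/5*(-197) + (6/5)*37*(-197)) - 1*(-13024) = 1/(-18 + 74 + 10638/5 - 43734/5) + 13024 = 1/(-32816/5) + 13024 = -5/32816 + 13024 = 427395579/32816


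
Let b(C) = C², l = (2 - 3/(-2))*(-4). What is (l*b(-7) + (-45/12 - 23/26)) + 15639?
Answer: 777315/52 ≈ 14948.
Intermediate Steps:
l = -14 (l = (2 - 3*(-½))*(-4) = (2 + 3/2)*(-4) = (7/2)*(-4) = -14)
(l*b(-7) + (-45/12 - 23/26)) + 15639 = (-14*(-7)² + (-45/12 - 23/26)) + 15639 = (-14*49 + (-45*1/12 - 23*1/26)) + 15639 = (-686 + (-15/4 - 23/26)) + 15639 = (-686 - 241/52) + 15639 = -35913/52 + 15639 = 777315/52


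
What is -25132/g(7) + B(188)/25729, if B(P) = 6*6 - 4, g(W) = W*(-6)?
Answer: 323311286/540309 ≈ 598.38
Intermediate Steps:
g(W) = -6*W
B(P) = 32 (B(P) = 36 - 4 = 32)
-25132/g(7) + B(188)/25729 = -25132/((-6*7)) + 32/25729 = -25132/(-42) + 32*(1/25729) = -25132*(-1/42) + 32/25729 = 12566/21 + 32/25729 = 323311286/540309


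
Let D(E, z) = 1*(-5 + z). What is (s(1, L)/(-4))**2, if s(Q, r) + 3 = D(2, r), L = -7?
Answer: 225/16 ≈ 14.063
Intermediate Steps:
D(E, z) = -5 + z
s(Q, r) = -8 + r (s(Q, r) = -3 + (-5 + r) = -8 + r)
(s(1, L)/(-4))**2 = ((-8 - 7)/(-4))**2 = (-15*(-1/4))**2 = (15/4)**2 = 225/16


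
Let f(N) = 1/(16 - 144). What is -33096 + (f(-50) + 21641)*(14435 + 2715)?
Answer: 23751034881/64 ≈ 3.7111e+8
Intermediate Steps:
f(N) = -1/128 (f(N) = 1/(-128) = -1/128)
-33096 + (f(-50) + 21641)*(14435 + 2715) = -33096 + (-1/128 + 21641)*(14435 + 2715) = -33096 + (2770047/128)*17150 = -33096 + 23753153025/64 = 23751034881/64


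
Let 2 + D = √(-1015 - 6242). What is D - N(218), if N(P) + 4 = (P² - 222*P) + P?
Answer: 656 + I*√7257 ≈ 656.0 + 85.188*I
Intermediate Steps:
N(P) = -4 + P² - 221*P (N(P) = -4 + ((P² - 222*P) + P) = -4 + (P² - 221*P) = -4 + P² - 221*P)
D = -2 + I*√7257 (D = -2 + √(-1015 - 6242) = -2 + √(-7257) = -2 + I*√7257 ≈ -2.0 + 85.188*I)
D - N(218) = (-2 + I*√7257) - (-4 + 218² - 221*218) = (-2 + I*√7257) - (-4 + 47524 - 48178) = (-2 + I*√7257) - 1*(-658) = (-2 + I*√7257) + 658 = 656 + I*√7257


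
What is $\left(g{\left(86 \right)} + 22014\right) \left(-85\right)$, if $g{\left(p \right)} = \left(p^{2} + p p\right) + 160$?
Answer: $-3142110$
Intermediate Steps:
$g{\left(p \right)} = 160 + 2 p^{2}$ ($g{\left(p \right)} = \left(p^{2} + p^{2}\right) + 160 = 2 p^{2} + 160 = 160 + 2 p^{2}$)
$\left(g{\left(86 \right)} + 22014\right) \left(-85\right) = \left(\left(160 + 2 \cdot 86^{2}\right) + 22014\right) \left(-85\right) = \left(\left(160 + 2 \cdot 7396\right) + 22014\right) \left(-85\right) = \left(\left(160 + 14792\right) + 22014\right) \left(-85\right) = \left(14952 + 22014\right) \left(-85\right) = 36966 \left(-85\right) = -3142110$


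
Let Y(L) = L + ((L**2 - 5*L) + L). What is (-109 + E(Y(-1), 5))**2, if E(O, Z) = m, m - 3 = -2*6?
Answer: 13924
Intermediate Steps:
Y(L) = L**2 - 3*L (Y(L) = L + (L**2 - 4*L) = L**2 - 3*L)
m = -9 (m = 3 - 2*6 = 3 - 12 = -9)
E(O, Z) = -9
(-109 + E(Y(-1), 5))**2 = (-109 - 9)**2 = (-118)**2 = 13924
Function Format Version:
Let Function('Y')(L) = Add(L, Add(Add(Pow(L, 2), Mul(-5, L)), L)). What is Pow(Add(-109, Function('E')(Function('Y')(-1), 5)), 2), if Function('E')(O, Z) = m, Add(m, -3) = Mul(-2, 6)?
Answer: 13924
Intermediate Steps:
Function('Y')(L) = Add(Pow(L, 2), Mul(-3, L)) (Function('Y')(L) = Add(L, Add(Pow(L, 2), Mul(-4, L))) = Add(Pow(L, 2), Mul(-3, L)))
m = -9 (m = Add(3, Mul(-2, 6)) = Add(3, -12) = -9)
Function('E')(O, Z) = -9
Pow(Add(-109, Function('E')(Function('Y')(-1), 5)), 2) = Pow(Add(-109, -9), 2) = Pow(-118, 2) = 13924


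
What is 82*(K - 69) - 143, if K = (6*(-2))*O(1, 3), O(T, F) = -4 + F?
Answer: -4817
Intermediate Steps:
K = 12 (K = (6*(-2))*(-4 + 3) = -12*(-1) = 12)
82*(K - 69) - 143 = 82*(12 - 69) - 143 = 82*(-57) - 143 = -4674 - 143 = -4817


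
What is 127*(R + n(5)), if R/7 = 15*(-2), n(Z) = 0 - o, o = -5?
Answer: -26035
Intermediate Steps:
n(Z) = 5 (n(Z) = 0 - 1*(-5) = 0 + 5 = 5)
R = -210 (R = 7*(15*(-2)) = 7*(-30) = -210)
127*(R + n(5)) = 127*(-210 + 5) = 127*(-205) = -26035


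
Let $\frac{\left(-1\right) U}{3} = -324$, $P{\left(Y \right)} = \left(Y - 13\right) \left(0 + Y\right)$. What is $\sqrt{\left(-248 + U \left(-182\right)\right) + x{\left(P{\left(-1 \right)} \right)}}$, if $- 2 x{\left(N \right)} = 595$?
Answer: $\frac{i \sqrt{709798}}{2} \approx 421.25 i$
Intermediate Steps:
$P{\left(Y \right)} = Y \left(-13 + Y\right)$ ($P{\left(Y \right)} = \left(-13 + Y\right) Y = Y \left(-13 + Y\right)$)
$U = 972$ ($U = \left(-3\right) \left(-324\right) = 972$)
$x{\left(N \right)} = - \frac{595}{2}$ ($x{\left(N \right)} = \left(- \frac{1}{2}\right) 595 = - \frac{595}{2}$)
$\sqrt{\left(-248 + U \left(-182\right)\right) + x{\left(P{\left(-1 \right)} \right)}} = \sqrt{\left(-248 + 972 \left(-182\right)\right) - \frac{595}{2}} = \sqrt{\left(-248 - 176904\right) - \frac{595}{2}} = \sqrt{-177152 - \frac{595}{2}} = \sqrt{- \frac{354899}{2}} = \frac{i \sqrt{709798}}{2}$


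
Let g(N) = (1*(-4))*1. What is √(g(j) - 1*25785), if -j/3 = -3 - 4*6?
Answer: I*√25789 ≈ 160.59*I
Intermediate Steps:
j = 81 (j = -3*(-3 - 4*6) = -3*(-3 - 24) = -3*(-27) = 81)
g(N) = -4 (g(N) = -4*1 = -4)
√(g(j) - 1*25785) = √(-4 - 1*25785) = √(-4 - 25785) = √(-25789) = I*√25789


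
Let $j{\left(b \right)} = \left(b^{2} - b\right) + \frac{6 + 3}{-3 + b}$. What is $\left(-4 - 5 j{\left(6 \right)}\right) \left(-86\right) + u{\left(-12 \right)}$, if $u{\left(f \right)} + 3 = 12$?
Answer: $14543$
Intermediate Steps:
$j{\left(b \right)} = b^{2} - b + \frac{9}{-3 + b}$ ($j{\left(b \right)} = \left(b^{2} - b\right) + \frac{9}{-3 + b} = b^{2} - b + \frac{9}{-3 + b}$)
$u{\left(f \right)} = 9$ ($u{\left(f \right)} = -3 + 12 = 9$)
$\left(-4 - 5 j{\left(6 \right)}\right) \left(-86\right) + u{\left(-12 \right)} = \left(-4 - 5 \frac{9 + 6^{3} - 4 \cdot 6^{2} + 3 \cdot 6}{-3 + 6}\right) \left(-86\right) + 9 = \left(-4 - 5 \frac{9 + 216 - 144 + 18}{3}\right) \left(-86\right) + 9 = \left(-4 - 5 \cdot \frac{1}{3} \cdot 99\right) \left(-86\right) + 9 = \left(-4 - 165\right) \left(-86\right) + 9 = \left(-169\right) \left(-86\right) + 9 = 14534 + 9 = 14543$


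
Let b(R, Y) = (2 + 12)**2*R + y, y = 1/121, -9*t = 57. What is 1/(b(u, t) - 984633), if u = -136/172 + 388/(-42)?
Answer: -15609/15399818096 ≈ -1.0136e-6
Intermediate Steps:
t = -19/3 (t = -1/9*57 = -19/3 ≈ -6.3333)
u = -9056/903 (u = -136*1/172 + 388*(-1/42) = -34/43 - 194/21 = -9056/903 ≈ -10.029)
y = 1/121 ≈ 0.0082645
b(R, Y) = 1/121 + 196*R (b(R, Y) = (2 + 12)**2*R + 1/121 = 14**2*R + 1/121 = 196*R + 1/121 = 1/121 + 196*R)
1/(b(u, t) - 984633) = 1/((1/121 + 196*(-9056/903)) - 984633) = 1/((1/121 - 253568/129) - 984633) = 1/(-30681599/15609 - 984633) = 1/(-15399818096/15609) = -15609/15399818096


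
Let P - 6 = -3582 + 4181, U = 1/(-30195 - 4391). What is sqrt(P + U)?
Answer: sqrt(723695759994)/34586 ≈ 24.597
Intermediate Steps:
U = -1/34586 (U = 1/(-34586) = -1/34586 ≈ -2.8913e-5)
P = 605 (P = 6 + (-3582 + 4181) = 6 + 599 = 605)
sqrt(P + U) = sqrt(605 - 1/34586) = sqrt(20924529/34586) = sqrt(723695759994)/34586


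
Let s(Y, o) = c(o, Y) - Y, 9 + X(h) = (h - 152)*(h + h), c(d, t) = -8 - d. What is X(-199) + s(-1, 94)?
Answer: 139588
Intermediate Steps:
X(h) = -9 + 2*h*(-152 + h) (X(h) = -9 + (h - 152)*(h + h) = -9 + (-152 + h)*(2*h) = -9 + 2*h*(-152 + h))
s(Y, o) = -8 - Y - o (s(Y, o) = (-8 - o) - Y = -8 - Y - o)
X(-199) + s(-1, 94) = (-9 - 304*(-199) + 2*(-199)²) + (-8 - 1*(-1) - 1*94) = (-9 + 60496 + 2*39601) + (-8 + 1 - 94) = (-9 + 60496 + 79202) - 101 = 139689 - 101 = 139588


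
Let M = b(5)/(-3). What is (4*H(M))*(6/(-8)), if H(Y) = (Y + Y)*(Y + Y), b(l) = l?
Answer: -100/3 ≈ -33.333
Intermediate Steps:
M = -5/3 (M = 5/(-3) = 5*(-1/3) = -5/3 ≈ -1.6667)
H(Y) = 4*Y**2 (H(Y) = (2*Y)*(2*Y) = 4*Y**2)
(4*H(M))*(6/(-8)) = (4*(4*(-5/3)**2))*(6/(-8)) = (4*(4*(25/9)))*(6*(-1/8)) = (4*(100/9))*(-3/4) = (400/9)*(-3/4) = -100/3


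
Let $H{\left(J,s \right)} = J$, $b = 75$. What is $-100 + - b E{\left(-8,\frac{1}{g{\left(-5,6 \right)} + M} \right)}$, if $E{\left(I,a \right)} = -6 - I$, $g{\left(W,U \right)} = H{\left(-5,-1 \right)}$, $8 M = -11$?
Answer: $-250$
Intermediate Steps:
$M = - \frac{11}{8}$ ($M = \frac{1}{8} \left(-11\right) = - \frac{11}{8} \approx -1.375$)
$g{\left(W,U \right)} = -5$
$-100 + - b E{\left(-8,\frac{1}{g{\left(-5,6 \right)} + M} \right)} = -100 + \left(-1\right) 75 \left(-6 - -8\right) = -100 - 75 \left(-6 + 8\right) = -100 - 150 = -250$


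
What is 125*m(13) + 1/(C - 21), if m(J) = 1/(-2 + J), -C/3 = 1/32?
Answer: 84023/7425 ≈ 11.316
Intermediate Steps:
C = -3/32 ≈ -0.093750
125*m(13) + 1/(C - 21) = 125/(-2 + 13) + 1/(-3/32 - 21) = 125/11 + 1/(-675/32) = 125*(1/11) - 32/675 = 125/11 - 32/675 = 84023/7425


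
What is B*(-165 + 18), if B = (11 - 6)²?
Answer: -3675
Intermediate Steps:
B = 25 (B = 5² = 25)
B*(-165 + 18) = 25*(-165 + 18) = 25*(-147) = -3675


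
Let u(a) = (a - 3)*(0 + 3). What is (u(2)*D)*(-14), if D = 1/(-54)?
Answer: -7/9 ≈ -0.77778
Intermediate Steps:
D = -1/54 ≈ -0.018519
u(a) = -9 + 3*a (u(a) = (-3 + a)*3 = -9 + 3*a)
(u(2)*D)*(-14) = ((-9 + 3*2)*(-1/54))*(-14) = ((-9 + 6)*(-1/54))*(-14) = -3*(-1/54)*(-14) = (1/18)*(-14) = -7/9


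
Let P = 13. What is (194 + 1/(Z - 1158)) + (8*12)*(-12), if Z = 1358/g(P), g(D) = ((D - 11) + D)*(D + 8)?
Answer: -49735573/51916 ≈ -958.00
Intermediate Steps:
g(D) = (-11 + 2*D)*(8 + D) (g(D) = ((-11 + D) + D)*(8 + D) = (-11 + 2*D)*(8 + D))
Z = 194/45 (Z = 1358/(-88 + 2*13² + 5*13) = 1358/(-88 + 2*169 + 65) = 1358/(-88 + 338 + 65) = 1358/315 = 1358*(1/315) = 194/45 ≈ 4.3111)
(194 + 1/(Z - 1158)) + (8*12)*(-12) = (194 + 1/(194/45 - 1158)) + (8*12)*(-12) = (194 + 1/(-51916/45)) + 96*(-12) = (194 - 45/51916) - 1152 = 10071659/51916 - 1152 = -49735573/51916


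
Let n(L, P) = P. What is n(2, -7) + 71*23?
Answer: 1626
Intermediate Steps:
n(2, -7) + 71*23 = -7 + 71*23 = -7 + 1633 = 1626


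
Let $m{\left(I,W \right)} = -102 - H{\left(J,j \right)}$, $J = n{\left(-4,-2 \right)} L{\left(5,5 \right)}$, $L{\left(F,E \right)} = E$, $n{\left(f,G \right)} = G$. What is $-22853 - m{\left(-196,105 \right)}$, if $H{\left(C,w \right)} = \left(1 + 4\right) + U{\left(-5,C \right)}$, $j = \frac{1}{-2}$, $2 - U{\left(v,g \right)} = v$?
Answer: $-22739$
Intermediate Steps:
$J = -10$ ($J = \left(-2\right) 5 = -10$)
$U{\left(v,g \right)} = 2 - v$
$j = - \frac{1}{2} \approx -0.5$
$H{\left(C,w \right)} = 12$ ($H{\left(C,w \right)} = \left(1 + 4\right) + \left(2 - -5\right) = 5 + \left(2 + 5\right) = 5 + 7 = 12$)
$m{\left(I,W \right)} = -114$ ($m{\left(I,W \right)} = -102 - 12 = -114$)
$-22853 - m{\left(-196,105 \right)} = -22853 - -114 = -22853 + 114 = -22739$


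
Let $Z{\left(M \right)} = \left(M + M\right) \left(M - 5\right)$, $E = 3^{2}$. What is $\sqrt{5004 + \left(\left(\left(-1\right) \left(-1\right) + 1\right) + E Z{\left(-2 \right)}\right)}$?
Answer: $\sqrt{5258} \approx 72.512$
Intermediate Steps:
$E = 9$
$Z{\left(M \right)} = 2 M \left(-5 + M\right)$
$\sqrt{5004 + \left(\left(\left(-1\right) \left(-1\right) + 1\right) + E Z{\left(-2 \right)}\right)} = \sqrt{5004 + \left(\left(\left(-1\right) \left(-1\right) + 1\right) + 9 \cdot 2 \left(-2\right) \left(-5 - 2\right)\right)} = \sqrt{5004 + \left(\left(1 + 1\right) + 9 \cdot 2 \left(-2\right) \left(-7\right)\right)} = \sqrt{5004 + \left(2 + 9 \cdot 28\right)} = \sqrt{5004 + \left(2 + 252\right)} = \sqrt{5004 + 254} = \sqrt{5258}$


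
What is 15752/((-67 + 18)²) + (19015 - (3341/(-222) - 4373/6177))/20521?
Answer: 56213857303069/7507213149086 ≈ 7.4880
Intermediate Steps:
15752/((-67 + 18)²) + (19015 - (3341/(-222) - 4373/6177))/20521 = 15752/((-49)²) + (19015 - (3341*(-1/222) - 4373*1/6177))*(1/20521) = 15752/2401 + (19015 - (-3341/222 - 4373/6177))*(1/20521) = 15752*(1/2401) + (19015 - 1*(-2400907/152366))*(1/20521) = 15752/2401 + (19015 + 2400907/152366)*(1/20521) = 15752/2401 + (2899640397/152366)*(1/20521) = 15752/2401 + 2899640397/3126702686 = 56213857303069/7507213149086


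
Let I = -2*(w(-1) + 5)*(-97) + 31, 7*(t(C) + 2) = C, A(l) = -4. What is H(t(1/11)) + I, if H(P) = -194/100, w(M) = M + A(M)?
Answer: 1453/50 ≈ 29.060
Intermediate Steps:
w(M) = -4 + M (w(M) = M - 4 = -4 + M)
t(C) = -2 + C/7
H(P) = -97/50 (H(P) = -194*1/100 = -97/50)
I = 31 (I = -2*((-4 - 1) + 5)*(-97) + 31 = -2*(-5 + 5)*(-97) + 31 = -2*0*(-97) + 31 = 0*(-97) + 31 = 0 + 31 = 31)
H(t(1/11)) + I = -97/50 + 31 = 1453/50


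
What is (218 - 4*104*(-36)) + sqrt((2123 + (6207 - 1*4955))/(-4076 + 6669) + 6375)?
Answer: 15194 + 25*sqrt(68595222)/2593 ≈ 15274.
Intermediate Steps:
(218 - 4*104*(-36)) + sqrt((2123 + (6207 - 1*4955))/(-4076 + 6669) + 6375) = (218 - 416*(-36)) + sqrt((2123 + (6207 - 4955))/2593 + 6375) = (218 + 14976) + sqrt((2123 + 1252)*(1/2593) + 6375) = 15194 + sqrt(3375*(1/2593) + 6375) = 15194 + sqrt(3375/2593 + 6375) = 15194 + sqrt(16533750/2593) = 15194 + 25*sqrt(68595222)/2593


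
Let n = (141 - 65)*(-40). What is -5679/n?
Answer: 5679/3040 ≈ 1.8681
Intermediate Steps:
n = -3040 (n = 76*(-40) = -3040)
-5679/n = -5679/(-3040) = -5679*(-1/3040) = 5679/3040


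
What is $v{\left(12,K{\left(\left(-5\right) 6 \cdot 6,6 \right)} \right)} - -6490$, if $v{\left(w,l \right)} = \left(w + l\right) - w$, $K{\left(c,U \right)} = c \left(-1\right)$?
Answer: $6670$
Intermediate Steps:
$K{\left(c,U \right)} = - c$
$v{\left(w,l \right)} = l$ ($v{\left(w,l \right)} = \left(l + w\right) - w = l$)
$v{\left(12,K{\left(\left(-5\right) 6 \cdot 6,6 \right)} \right)} - -6490 = - \left(-5\right) 6 \cdot 6 - -6490 = - \left(-30\right) 6 + 6490 = \left(-1\right) \left(-180\right) + 6490 = 180 + 6490 = 6670$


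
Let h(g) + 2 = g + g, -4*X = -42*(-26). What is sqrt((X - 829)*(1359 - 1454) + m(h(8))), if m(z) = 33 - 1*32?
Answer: sqrt(104691) ≈ 323.56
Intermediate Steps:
X = -273 (X = -(-21)*(-26)/2 = -1/4*1092 = -273)
h(g) = -2 + 2*g (h(g) = -2 + (g + g) = -2 + 2*g)
m(z) = 1 (m(z) = 33 - 32 = 1)
sqrt((X - 829)*(1359 - 1454) + m(h(8))) = sqrt((-273 - 829)*(1359 - 1454) + 1) = sqrt(-1102*(-95) + 1) = sqrt(104690 + 1) = sqrt(104691)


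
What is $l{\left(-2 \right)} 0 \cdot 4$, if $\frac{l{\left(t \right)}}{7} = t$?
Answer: $0$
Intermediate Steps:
$l{\left(t \right)} = 7 t$
$l{\left(-2 \right)} 0 \cdot 4 = 7 \left(-2\right) 0 \cdot 4 = \left(-14\right) 0 = 0$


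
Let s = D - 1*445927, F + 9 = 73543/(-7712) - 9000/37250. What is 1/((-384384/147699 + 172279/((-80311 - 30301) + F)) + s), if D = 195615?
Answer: -6258720468473571/1566658872460783835704 ≈ -3.9949e-6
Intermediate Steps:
F = -21577331/1149088 (F = -9 + (73543/(-7712) - 9000/37250) = -9 + (73543*(-1/7712) - 9000*1/37250) = -9 + (-73543/7712 - 36/149) = -9 - 11235539/1149088 = -21577331/1149088 ≈ -18.778)
s = -250312 (s = 195615 - 1*445927 = 195615 - 445927 = -250312)
1/((-384384/147699 + 172279/((-80311 - 30301) + F)) + s) = 1/((-384384/147699 + 172279/((-80311 - 30301) - 21577331/1149088)) - 250312) = 1/((-384384*1/147699 + 172279/(-110612 - 21577331/1149088)) - 250312) = 1/((-128128/49233 + 172279/(-127124499187/1149088)) - 250312) = 1/((-128128/49233 + 172279*(-1149088/127124499187)) - 250312) = 1/((-128128/49233 - 197963731552/127124499187) - 250312) = 1/(-26034556227331552/6258720468473571 - 250312) = 1/(-1566658872460783835704/6258720468473571) = -6258720468473571/1566658872460783835704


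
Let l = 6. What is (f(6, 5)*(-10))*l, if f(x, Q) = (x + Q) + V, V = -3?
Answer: -480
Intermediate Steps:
f(x, Q) = -3 + Q + x (f(x, Q) = (x + Q) - 3 = (Q + x) - 3 = -3 + Q + x)
(f(6, 5)*(-10))*l = ((-3 + 5 + 6)*(-10))*6 = (8*(-10))*6 = -80*6 = -480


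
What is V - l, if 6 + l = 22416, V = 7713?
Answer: -14697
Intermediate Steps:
l = 22410 (l = -6 + 22416 = 22410)
V - l = 7713 - 1*22410 = 7713 - 22410 = -14697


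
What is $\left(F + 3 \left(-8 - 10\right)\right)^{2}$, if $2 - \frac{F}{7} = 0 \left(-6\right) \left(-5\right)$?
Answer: $1600$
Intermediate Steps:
$F = 14$ ($F = 14 - 7 \cdot 0 \left(-6\right) \left(-5\right) = 14 - 7 \cdot 0 \left(-5\right) = 14 - 0 = 14 + 0 = 14$)
$\left(F + 3 \left(-8 - 10\right)\right)^{2} = \left(14 + 3 \left(-8 - 10\right)\right)^{2} = \left(14 + 3 \left(-18\right)\right)^{2} = \left(14 - 54\right)^{2} = \left(-40\right)^{2} = 1600$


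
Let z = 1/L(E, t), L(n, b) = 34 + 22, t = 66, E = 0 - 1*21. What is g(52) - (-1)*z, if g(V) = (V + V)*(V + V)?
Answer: 605697/56 ≈ 10816.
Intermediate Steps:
E = -21 (E = 0 - 21 = -21)
L(n, b) = 56
z = 1/56 ≈ 0.017857
g(V) = 4*V**2 (g(V) = (2*V)*(2*V) = 4*V**2)
g(52) - (-1)*z = 4*52**2 - (-1)/56 = 4*2704 - 1*(-1/56) = 10816 + 1/56 = 605697/56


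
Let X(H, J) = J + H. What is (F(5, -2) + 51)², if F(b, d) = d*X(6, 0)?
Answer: 1521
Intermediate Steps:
X(H, J) = H + J
F(b, d) = 6*d (F(b, d) = d*(6 + 0) = d*6 = 6*d)
(F(5, -2) + 51)² = (6*(-2) + 51)² = (-12 + 51)² = 39² = 1521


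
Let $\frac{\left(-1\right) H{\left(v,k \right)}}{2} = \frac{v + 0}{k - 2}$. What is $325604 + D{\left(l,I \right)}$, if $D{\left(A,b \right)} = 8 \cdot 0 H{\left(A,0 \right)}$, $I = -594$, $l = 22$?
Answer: $325604$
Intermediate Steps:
$H{\left(v,k \right)} = - \frac{2 v}{-2 + k}$ ($H{\left(v,k \right)} = - 2 \frac{v + 0}{k - 2} = - 2 \frac{v}{-2 + k} = - \frac{2 v}{-2 + k}$)
$D{\left(A,b \right)} = 0$ ($D{\left(A,b \right)} = 8 \cdot 0 \left(- \frac{2 A}{-2 + 0}\right) = 0 \left(- \frac{2 A}{-2}\right) = 0 \left(\left(-2\right) A \left(- \frac{1}{2}\right)\right) = 0 A = 0$)
$325604 + D{\left(l,I \right)} = 325604 + 0 = 325604$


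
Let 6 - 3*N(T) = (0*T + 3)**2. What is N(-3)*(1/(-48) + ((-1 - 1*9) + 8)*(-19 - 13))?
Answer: -3071/48 ≈ -63.979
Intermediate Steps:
N(T) = -1 (N(T) = 2 - (0*T + 3)**2/3 = 2 - (0 + 3)**2/3 = 2 - 1/3*3**2 = 2 - 1/3*9 = 2 - 3 = -1)
N(-3)*(1/(-48) + ((-1 - 1*9) + 8)*(-19 - 13)) = -(1/(-48) + ((-1 - 1*9) + 8)*(-19 - 13)) = -(-1/48 + ((-1 - 9) + 8)*(-32)) = -(-1/48 + (-10 + 8)*(-32)) = -(-1/48 - 2*(-32)) = -(-1/48 + 64) = -1*3071/48 = -3071/48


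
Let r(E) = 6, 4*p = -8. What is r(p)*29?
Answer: 174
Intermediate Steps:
p = -2 (p = (1/4)*(-8) = -2)
r(p)*29 = 6*29 = 174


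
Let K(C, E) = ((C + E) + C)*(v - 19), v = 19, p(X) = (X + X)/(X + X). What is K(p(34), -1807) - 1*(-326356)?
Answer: 326356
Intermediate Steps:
p(X) = 1 (p(X) = (2*X)/((2*X)) = (2*X)*(1/(2*X)) = 1)
K(C, E) = 0 (K(C, E) = ((C + E) + C)*(19 - 19) = (E + 2*C)*0 = 0)
K(p(34), -1807) - 1*(-326356) = 0 - 1*(-326356) = 0 + 326356 = 326356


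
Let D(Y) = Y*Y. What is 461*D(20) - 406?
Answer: 183994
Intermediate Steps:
D(Y) = Y**2
461*D(20) - 406 = 461*20**2 - 406 = 461*400 - 406 = 184400 - 406 = 183994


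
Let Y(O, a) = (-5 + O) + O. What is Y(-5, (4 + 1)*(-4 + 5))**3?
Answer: -3375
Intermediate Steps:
Y(O, a) = -5 + 2*O
Y(-5, (4 + 1)*(-4 + 5))**3 = (-5 + 2*(-5))**3 = (-5 - 10)**3 = (-15)**3 = -3375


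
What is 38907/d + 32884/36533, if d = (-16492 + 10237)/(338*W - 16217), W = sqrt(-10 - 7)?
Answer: 2561208676883/25390435 - 1461174*I*sqrt(17)/695 ≈ 1.0087e+5 - 8668.5*I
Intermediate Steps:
W = I*sqrt(17) (W = sqrt(-17) = I*sqrt(17) ≈ 4.1231*I)
d = -6255/(-16217 + 338*I*sqrt(17)) (d = (-16492 + 10237)/(338*(I*sqrt(17)) - 16217) = -6255/(338*I*sqrt(17) - 16217) = -6255/(-16217 + 338*I*sqrt(17)) ≈ 0.38288 + 0.032903*I)
38907/d + 32884/36533 = 38907/(33812445/88311079 + 704730*I*sqrt(17)/88311079) + 32884/36533 = 32884/36533 + 38907/(33812445/88311079 + 704730*I*sqrt(17)/88311079)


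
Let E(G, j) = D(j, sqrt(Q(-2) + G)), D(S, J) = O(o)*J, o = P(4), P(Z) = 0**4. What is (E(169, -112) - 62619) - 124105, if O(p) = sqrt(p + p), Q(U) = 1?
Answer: -186724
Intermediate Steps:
P(Z) = 0
o = 0
O(p) = sqrt(2)*sqrt(p) (O(p) = sqrt(2*p) = sqrt(2)*sqrt(p))
D(S, J) = 0 (D(S, J) = (sqrt(2)*sqrt(0))*J = (sqrt(2)*0)*J = 0*J = 0)
E(G, j) = 0
(E(169, -112) - 62619) - 124105 = (0 - 62619) - 124105 = -62619 - 124105 = -186724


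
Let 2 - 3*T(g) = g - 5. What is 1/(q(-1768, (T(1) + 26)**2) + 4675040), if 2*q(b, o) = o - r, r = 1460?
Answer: 1/4674702 ≈ 2.1392e-7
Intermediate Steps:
T(g) = 7/3 - g/3 (T(g) = 2/3 - (g - 5)/3 = 2/3 - (-5 + g)/3 = 2/3 + (5/3 - g/3) = 7/3 - g/3)
q(b, o) = -730 + o/2 (q(b, o) = (o - 1*1460)/2 = (o - 1460)/2 = (-1460 + o)/2 = -730 + o/2)
1/(q(-1768, (T(1) + 26)**2) + 4675040) = 1/((-730 + ((7/3 - 1/3*1) + 26)**2/2) + 4675040) = 1/((-730 + ((7/3 - 1/3) + 26)**2/2) + 4675040) = 1/((-730 + (2 + 26)**2/2) + 4675040) = 1/((-730 + (1/2)*28**2) + 4675040) = 1/((-730 + (1/2)*784) + 4675040) = 1/((-730 + 392) + 4675040) = 1/(-338 + 4675040) = 1/4674702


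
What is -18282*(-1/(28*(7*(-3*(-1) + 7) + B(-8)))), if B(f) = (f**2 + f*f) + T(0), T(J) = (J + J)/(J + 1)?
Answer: 277/84 ≈ 3.2976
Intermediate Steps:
T(J) = 2*J/(1 + J) (T(J) = (2*J)/(1 + J) = 2*J/(1 + J))
B(f) = 2*f**2 (B(f) = (f**2 + f*f) + 2*0/(1 + 0) = (f**2 + f**2) + 2*0/1 = 2*f**2 + 2*0*1 = 2*f**2 + 0 = 2*f**2)
-18282*(-1/(28*(7*(-3*(-1) + 7) + B(-8)))) = -18282*(-1/(28*(7*(-3*(-1) + 7) + 2*(-8)**2))) = -18282*(-1/(28*(7*(3 + 7) + 2*64))) = -18282*(-1/(28*(7*10 + 128))) = -18282*(-1/(28*(70 + 128))) = -18282/((-28*198)) = -18282/(-5544) = -18282*(-1/5544) = 277/84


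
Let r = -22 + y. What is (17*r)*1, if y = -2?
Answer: -408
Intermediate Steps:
r = -24 (r = -22 - 2 = -24)
(17*r)*1 = (17*(-24))*1 = -408*1 = -408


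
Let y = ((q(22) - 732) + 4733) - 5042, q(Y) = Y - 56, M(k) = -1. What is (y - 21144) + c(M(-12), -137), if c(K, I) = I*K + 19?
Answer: -22063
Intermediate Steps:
q(Y) = -56 + Y
c(K, I) = 19 + I*K
y = -1075 (y = (((-56 + 22) - 732) + 4733) - 5042 = ((-34 - 732) + 4733) - 5042 = (-766 + 4733) - 5042 = 3967 - 5042 = -1075)
(y - 21144) + c(M(-12), -137) = (-1075 - 21144) + (19 - 137*(-1)) = -22219 + (19 + 137) = -22219 + 156 = -22063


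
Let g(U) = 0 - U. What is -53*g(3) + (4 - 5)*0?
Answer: 159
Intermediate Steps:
g(U) = -U
-53*g(3) + (4 - 5)*0 = -(-53)*3 + (4 - 5)*0 = -53*(-3) - 1*0 = 159 + 0 = 159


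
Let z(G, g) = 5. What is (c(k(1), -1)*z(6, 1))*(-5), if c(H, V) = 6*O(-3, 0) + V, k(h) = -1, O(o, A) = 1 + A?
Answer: -125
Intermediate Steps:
c(H, V) = 6 + V (c(H, V) = 6*(1 + 0) + V = 6*1 + V = 6 + V)
(c(k(1), -1)*z(6, 1))*(-5) = ((6 - 1)*5)*(-5) = (5*5)*(-5) = 25*(-5) = -125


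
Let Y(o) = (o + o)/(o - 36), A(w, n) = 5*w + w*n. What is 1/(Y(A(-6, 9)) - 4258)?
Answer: -5/21283 ≈ -0.00023493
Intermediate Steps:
A(w, n) = 5*w + n*w
Y(o) = 2*o/(-36 + o) (Y(o) = (2*o)/(-36 + o) = 2*o/(-36 + o))
1/(Y(A(-6, 9)) - 4258) = 1/(2*(-6*(5 + 9))/(-36 - 6*(5 + 9)) - 4258) = 1/(2*(-6*14)/(-36 - 6*14) - 4258) = 1/(2*(-84)/(-36 - 84) - 4258) = 1/(2*(-84)/(-120) - 4258) = 1/(2*(-84)*(-1/120) - 4258) = 1/(7/5 - 4258) = 1/(-21283/5) = -5/21283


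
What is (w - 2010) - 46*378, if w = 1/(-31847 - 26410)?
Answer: -1130069287/58257 ≈ -19398.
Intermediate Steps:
w = -1/58257 (w = 1/(-58257) = -1/58257 ≈ -1.7165e-5)
(w - 2010) - 46*378 = (-1/58257 - 2010) - 46*378 = -117096571/58257 - 17388 = -1130069287/58257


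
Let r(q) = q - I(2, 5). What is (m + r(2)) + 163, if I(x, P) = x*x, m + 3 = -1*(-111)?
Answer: 269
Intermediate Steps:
m = 108 (m = -3 - 1*(-111) = -3 + 111 = 108)
I(x, P) = x²
r(q) = -4 + q (r(q) = q - 1*2² = q - 1*4 = q - 4 = -4 + q)
(m + r(2)) + 163 = (108 + (-4 + 2)) + 163 = (108 - 2) + 163 = 106 + 163 = 269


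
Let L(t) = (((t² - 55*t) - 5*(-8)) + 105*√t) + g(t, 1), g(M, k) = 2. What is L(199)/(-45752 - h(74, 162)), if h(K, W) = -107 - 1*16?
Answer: -28698/45629 - 105*√199/45629 ≈ -0.66140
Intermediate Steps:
h(K, W) = -123 (h(K, W) = -107 - 16 = -123)
L(t) = 42 + t² - 55*t + 105*√t (L(t) = (((t² - 55*t) - 5*(-8)) + 105*√t) + 2 = (((t² - 55*t) + 40) + 105*√t) + 2 = ((40 + t² - 55*t) + 105*√t) + 2 = (40 + t² - 55*t + 105*√t) + 2 = 42 + t² - 55*t + 105*√t)
L(199)/(-45752 - h(74, 162)) = (42 + 199² - 55*199 + 105*√199)/(-45752 - 1*(-123)) = (42 + 39601 - 10945 + 105*√199)/(-45752 + 123) = (28698 + 105*√199)/(-45629) = (28698 + 105*√199)*(-1/45629) = -28698/45629 - 105*√199/45629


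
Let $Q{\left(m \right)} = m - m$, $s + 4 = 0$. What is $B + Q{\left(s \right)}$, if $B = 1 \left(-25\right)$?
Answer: $-25$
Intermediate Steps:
$s = -4$ ($s = -4 + 0 = -4$)
$B = -25$
$Q{\left(m \right)} = 0$
$B + Q{\left(s \right)} = -25 + 0 = -25$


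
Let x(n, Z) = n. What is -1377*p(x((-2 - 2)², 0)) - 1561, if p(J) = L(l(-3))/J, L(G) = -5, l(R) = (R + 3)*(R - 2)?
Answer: -18091/16 ≈ -1130.7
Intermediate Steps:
l(R) = (-2 + R)*(3 + R) (l(R) = (3 + R)*(-2 + R) = (-2 + R)*(3 + R))
p(J) = -5/J
-1377*p(x((-2 - 2)², 0)) - 1561 = -(-6885)/((-2 - 2)²) - 1561 = -(-6885)/((-4)²) - 1561 = -(-6885)/16 - 1561 = -1377*(-5/16) - 1561 = 6885/16 - 1561 = -18091/16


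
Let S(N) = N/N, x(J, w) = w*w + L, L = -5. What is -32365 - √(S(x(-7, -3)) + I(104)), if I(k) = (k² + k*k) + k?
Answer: -32365 - √21737 ≈ -32512.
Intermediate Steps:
x(J, w) = -5 + w² (x(J, w) = w*w - 5 = w² - 5 = -5 + w²)
I(k) = k + 2*k² (I(k) = (k² + k²) + k = 2*k² + k = k + 2*k²)
S(N) = 1
-32365 - √(S(x(-7, -3)) + I(104)) = -32365 - √(1 + 104*(1 + 2*104)) = -32365 - √(1 + 104*(1 + 208)) = -32365 - √(1 + 104*209) = -32365 - √(1 + 21736) = -32365 - √21737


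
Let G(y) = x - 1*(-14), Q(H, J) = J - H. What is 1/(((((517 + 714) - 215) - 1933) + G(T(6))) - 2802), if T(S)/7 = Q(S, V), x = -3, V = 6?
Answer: -1/3708 ≈ -0.00026969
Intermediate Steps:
T(S) = 42 - 7*S (T(S) = 7*(6 - S) = 42 - 7*S)
G(y) = 11 (G(y) = -3 - 1*(-14) = -3 + 14 = 11)
1/(((((517 + 714) - 215) - 1933) + G(T(6))) - 2802) = 1/(((((517 + 714) - 215) - 1933) + 11) - 2802) = 1/((((1231 - 215) - 1933) + 11) - 2802) = 1/(((1016 - 1933) + 11) - 2802) = 1/((-917 + 11) - 2802) = 1/(-906 - 2802) = 1/(-3708) = -1/3708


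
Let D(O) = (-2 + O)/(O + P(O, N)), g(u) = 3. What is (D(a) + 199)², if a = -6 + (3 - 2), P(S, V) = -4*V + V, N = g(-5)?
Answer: 159201/4 ≈ 39800.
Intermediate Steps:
N = 3
P(S, V) = -3*V
a = -5 (a = -6 + 1 = -5)
D(O) = (-2 + O)/(-9 + O) (D(O) = (-2 + O)/(O - 3*3) = (-2 + O)/(O - 9) = (-2 + O)/(-9 + O))
(D(a) + 199)² = ((-2 - 5)/(-9 - 5) + 199)² = (-7/(-14) + 199)² = (-1/14*(-7) + 199)² = (½ + 199)² = (399/2)² = 159201/4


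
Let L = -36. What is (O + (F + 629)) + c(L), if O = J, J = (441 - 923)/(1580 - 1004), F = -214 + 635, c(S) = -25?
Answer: 294959/288 ≈ 1024.2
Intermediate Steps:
F = 421
J = -241/288 (J = -482/576 = -482*1/576 = -241/288 ≈ -0.83681)
O = -241/288 ≈ -0.83681
(O + (F + 629)) + c(L) = (-241/288 + (421 + 629)) - 25 = (-241/288 + 1050) - 25 = 302159/288 - 25 = 294959/288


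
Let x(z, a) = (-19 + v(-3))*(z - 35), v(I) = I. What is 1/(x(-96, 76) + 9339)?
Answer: 1/12221 ≈ 8.1826e-5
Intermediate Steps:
x(z, a) = 770 - 22*z (x(z, a) = (-19 - 3)*(z - 35) = -22*(-35 + z) = 770 - 22*z)
1/(x(-96, 76) + 9339) = 1/((770 - 22*(-96)) + 9339) = 1/((770 + 2112) + 9339) = 1/(2882 + 9339) = 1/12221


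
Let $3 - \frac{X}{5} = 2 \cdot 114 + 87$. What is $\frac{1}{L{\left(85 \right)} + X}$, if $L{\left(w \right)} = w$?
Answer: $- \frac{1}{1475} \approx -0.00067797$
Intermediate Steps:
$X = -1560$ ($X = 15 - 5 \left(2 \cdot 114 + 87\right) = 15 - 5 \left(228 + 87\right) = 15 - 1575 = -1560$)
$\frac{1}{L{\left(85 \right)} + X} = \frac{1}{85 - 1560} = \frac{1}{-1475} = - \frac{1}{1475}$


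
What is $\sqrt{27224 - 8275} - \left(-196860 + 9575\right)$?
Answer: $187285 + \sqrt{18949} \approx 1.8742 \cdot 10^{5}$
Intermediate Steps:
$\sqrt{27224 - 8275} - \left(-196860 + 9575\right) = \sqrt{18949} - -187285 = \sqrt{18949} + 187285 = 187285 + \sqrt{18949}$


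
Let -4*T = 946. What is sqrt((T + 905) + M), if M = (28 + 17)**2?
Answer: sqrt(10774)/2 ≈ 51.899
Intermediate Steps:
T = -473/2 (T = -1/4*946 = -473/2 ≈ -236.50)
M = 2025 (M = 45**2 = 2025)
sqrt((T + 905) + M) = sqrt((-473/2 + 905) + 2025) = sqrt(1337/2 + 2025) = sqrt(5387/2) = sqrt(10774)/2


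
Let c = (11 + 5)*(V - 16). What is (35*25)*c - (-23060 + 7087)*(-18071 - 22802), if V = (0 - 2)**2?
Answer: -653032429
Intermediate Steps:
V = 4 (V = (-2)**2 = 4)
c = -192 (c = (11 + 5)*(4 - 16) = 16*(-12) = -192)
(35*25)*c - (-23060 + 7087)*(-18071 - 22802) = (35*25)*(-192) - (-23060 + 7087)*(-18071 - 22802) = 875*(-192) - (-15973)*(-40873) = -168000 - 1*652864429 = -168000 - 652864429 = -653032429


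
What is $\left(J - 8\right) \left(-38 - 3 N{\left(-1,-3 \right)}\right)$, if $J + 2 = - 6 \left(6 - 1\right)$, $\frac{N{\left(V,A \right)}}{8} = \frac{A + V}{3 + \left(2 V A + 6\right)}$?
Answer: $1264$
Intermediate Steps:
$N{\left(V,A \right)} = \frac{8 \left(A + V\right)}{9 + 2 A V}$ ($N{\left(V,A \right)} = 8 \frac{A + V}{3 + \left(2 V A + 6\right)} = 8 \frac{A + V}{3 + \left(2 A V + 6\right)} = 8 \frac{A + V}{3 + \left(6 + 2 A V\right)} = 8 \frac{A + V}{9 + 2 A V} = \frac{8 \left(A + V\right)}{9 + 2 A V}$)
$J = -32$ ($J = -2 - 6 \left(6 - 1\right) = -2 - 30 = -32$)
$\left(J - 8\right) \left(-38 - 3 N{\left(-1,-3 \right)}\right) = \left(-32 - 8\right) \left(-38 - 3 \frac{8 \left(-3 - 1\right)}{9 + 2 \left(-3\right) \left(-1\right)}\right) = - 40 \left(-38 - 3 \cdot 8 \frac{1}{9 + 6} \left(-4\right)\right) = - 40 \left(-38 - 3 \cdot 8 \cdot \frac{1}{15} \left(-4\right)\right) = - 40 \left(-38 - 3 \left(- \frac{32}{15}\right)\right) = - 40 \left(-38 - - \frac{32}{5}\right) = - 40 \left(-38 + \frac{32}{5}\right) = \left(-40\right) \left(- \frac{158}{5}\right) = 1264$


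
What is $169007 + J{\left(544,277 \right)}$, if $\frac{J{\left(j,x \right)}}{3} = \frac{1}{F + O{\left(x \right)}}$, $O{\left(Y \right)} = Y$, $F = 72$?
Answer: $\frac{58983446}{349} \approx 1.6901 \cdot 10^{5}$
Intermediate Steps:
$J{\left(j,x \right)} = \frac{3}{72 + x}$
$169007 + J{\left(544,277 \right)} = 169007 + \frac{3}{72 + 277} = 169007 + \frac{3}{349} = \frac{58983446}{349}$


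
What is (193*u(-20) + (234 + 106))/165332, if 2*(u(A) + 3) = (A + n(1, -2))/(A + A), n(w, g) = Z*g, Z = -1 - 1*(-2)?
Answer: -7437/6613280 ≈ -0.0011246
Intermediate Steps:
Z = 1 (Z = -1 + 2 = 1)
n(w, g) = g (n(w, g) = 1*g = g)
u(A) = -3 + (-2 + A)/(4*A) (u(A) = -3 + ((A - 2)/(A + A))/2 = -3 + ((-2 + A)/((2*A)))/2 = -3 + ((-2 + A)*(1/(2*A)))/2 = -3 + ((-2 + A)/(2*A))/2 = -3 + (-2 + A)/(4*A))
(193*u(-20) + (234 + 106))/165332 = (193*((¼)*(-2 - 11*(-20))/(-20)) + (234 + 106))/165332 = (193*((¼)*(-1/20)*(-2 + 220)) + 340)*(1/165332) = (193*((¼)*(-1/20)*218) + 340)*(1/165332) = (193*(-109/40) + 340)*(1/165332) = (-21037/40 + 340)*(1/165332) = -7437/40*1/165332 = -7437/6613280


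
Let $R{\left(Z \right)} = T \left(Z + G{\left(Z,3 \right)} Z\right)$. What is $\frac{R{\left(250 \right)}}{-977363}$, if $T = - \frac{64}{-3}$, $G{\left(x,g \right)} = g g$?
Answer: $- \frac{160000}{2932089} \approx -0.054569$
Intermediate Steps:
$G{\left(x,g \right)} = g^{2}$
$T = \frac{64}{3}$ ($T = \left(-64\right) \left(- \frac{1}{3}\right) = \frac{64}{3} \approx 21.333$)
$R{\left(Z \right)} = \frac{640 Z}{3}$ ($R{\left(Z \right)} = \frac{64 \left(Z + 3^{2} Z\right)}{3} = \frac{64 \left(Z + 9 Z\right)}{3} = \frac{64 \cdot 10 Z}{3} = \frac{640 Z}{3}$)
$\frac{R{\left(250 \right)}}{-977363} = \frac{\frac{640}{3} \cdot 250}{-977363} = \frac{160000}{3} \left(- \frac{1}{977363}\right) = - \frac{160000}{2932089}$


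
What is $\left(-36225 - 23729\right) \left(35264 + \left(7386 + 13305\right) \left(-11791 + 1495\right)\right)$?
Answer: $12770158353488$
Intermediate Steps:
$\left(-36225 - 23729\right) \left(35264 + \left(7386 + 13305\right) \left(-11791 + 1495\right)\right) = - 59954 \left(35264 + 20691 \left(-10296\right)\right) = - 59954 \left(35264 - 213034536\right) = \left(-59954\right) \left(-212999272\right) = 12770158353488$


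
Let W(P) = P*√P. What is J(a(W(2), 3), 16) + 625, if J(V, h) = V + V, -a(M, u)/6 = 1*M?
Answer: 625 - 24*√2 ≈ 591.06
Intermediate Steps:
W(P) = P^(3/2)
a(M, u) = -6*M
J(V, h) = 2*V
J(a(W(2), 3), 16) + 625 = 2*(-12*√2) + 625 = -24*√2 + 625 = 625 - 24*√2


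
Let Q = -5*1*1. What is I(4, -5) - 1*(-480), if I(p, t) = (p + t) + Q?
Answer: 474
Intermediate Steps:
Q = -5 (Q = -5*1 = -5)
I(p, t) = -5 + p + t (I(p, t) = (p + t) - 5 = -5 + p + t)
I(4, -5) - 1*(-480) = (-5 + 4 - 5) - 1*(-480) = -6 + 480 = 474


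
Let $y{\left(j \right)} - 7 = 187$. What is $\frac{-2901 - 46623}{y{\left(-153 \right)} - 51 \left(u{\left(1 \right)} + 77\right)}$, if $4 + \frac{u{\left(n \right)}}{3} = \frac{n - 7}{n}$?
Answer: $\frac{49524}{2203} \approx 22.48$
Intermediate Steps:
$y{\left(j \right)} = 194$ ($y{\left(j \right)} = 7 + 187 = 194$)
$u{\left(n \right)} = -12 + \frac{3 \left(-7 + n\right)}{n}$ ($u{\left(n \right)} = -12 + 3 \frac{n - 7}{n} = -12 + 3 \frac{-7 + n}{n} = -12 + \frac{3 \left(-7 + n\right)}{n}$)
$\frac{-2901 - 46623}{y{\left(-153 \right)} - 51 \left(u{\left(1 \right)} + 77\right)} = \frac{-2901 - 46623}{194 - 51 \left(\left(-9 - \frac{21}{1}\right) + 77\right)} = - \frac{49524}{194 - 51 \left(\left(-9 - 21\right) + 77\right)} = - \frac{49524}{194 - 51 \left(-30 + 77\right)} = - \frac{49524}{194 - 2397} = - \frac{49524}{-2203} = \left(-49524\right) \left(- \frac{1}{2203}\right) = \frac{49524}{2203}$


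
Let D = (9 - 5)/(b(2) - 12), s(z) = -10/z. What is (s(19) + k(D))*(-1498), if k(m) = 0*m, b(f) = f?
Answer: 14980/19 ≈ 788.42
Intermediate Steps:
D = -⅖ (D = (9 - 5)/(2 - 12) = 4/(-10) = 4*(-⅒) = -⅖ ≈ -0.40000)
k(m) = 0
(s(19) + k(D))*(-1498) = (-10/19 + 0)*(-1498) = -10/19*(-1498) = 14980/19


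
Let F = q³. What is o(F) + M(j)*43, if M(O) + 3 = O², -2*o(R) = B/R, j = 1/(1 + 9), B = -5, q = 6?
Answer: -1388431/10800 ≈ -128.56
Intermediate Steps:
F = 216 (F = 6³ = 216)
j = ⅒ (j = 1/10 = ⅒ ≈ 0.10000)
o(R) = 5/(2*R) (o(R) = -(-5)/(2*R) = 5/(2*R))
M(O) = -3 + O²
o(F) + M(j)*43 = (5/2)/216 + (-3 + (⅒)²)*43 = (5/2)*(1/216) + (-3 + 1/100)*43 = 5/432 - 299/100*43 = 5/432 - 12857/100 = -1388431/10800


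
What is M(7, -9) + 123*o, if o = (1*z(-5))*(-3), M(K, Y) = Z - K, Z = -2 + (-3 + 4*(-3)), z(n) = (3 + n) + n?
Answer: 2559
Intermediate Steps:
z(n) = 3 + 2*n
Z = -17 (Z = -2 + (-3 - 12) = -2 - 15 = -17)
M(K, Y) = -17 - K
o = 21 (o = (1*(3 + 2*(-5)))*(-3) = (1*(3 - 10))*(-3) = (1*(-7))*(-3) = -7*(-3) = 21)
M(7, -9) + 123*o = (-17 - 1*7) + 123*21 = (-17 - 7) + 2583 = -24 + 2583 = 2559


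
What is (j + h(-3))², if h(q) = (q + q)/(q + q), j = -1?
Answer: 0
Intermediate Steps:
h(q) = 1 (h(q) = (2*q)/((2*q)) = (2*q)*(1/(2*q)) = 1)
(j + h(-3))² = (-1 + 1)² = 0² = 0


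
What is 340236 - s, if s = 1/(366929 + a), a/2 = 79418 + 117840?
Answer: 259071001019/761445 ≈ 3.4024e+5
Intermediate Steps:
a = 394516 (a = 2*(79418 + 117840) = 2*197258 = 394516)
s = 1/761445 (s = 1/(366929 + 394516) = 1/761445 ≈ 1.3133e-6)
340236 - s = 340236 - 1*1/761445 = 340236 - 1/761445 = 259071001019/761445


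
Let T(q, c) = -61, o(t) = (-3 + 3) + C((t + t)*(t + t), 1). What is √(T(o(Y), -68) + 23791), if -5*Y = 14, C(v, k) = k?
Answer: √23730 ≈ 154.05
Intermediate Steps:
Y = -14/5 (Y = -⅕*14 = -14/5 ≈ -2.8000)
o(t) = 1 (o(t) = (-3 + 3) + 1 = 0 + 1 = 1)
√(T(o(Y), -68) + 23791) = √(-61 + 23791) = √23730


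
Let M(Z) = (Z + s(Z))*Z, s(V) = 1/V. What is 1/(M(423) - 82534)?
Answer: 1/96396 ≈ 1.0374e-5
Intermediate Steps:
M(Z) = Z*(Z + 1/Z) (M(Z) = (Z + 1/Z)*Z = Z*(Z + 1/Z))
1/(M(423) - 82534) = 1/((1 + 423**2) - 82534) = 1/((1 + 178929) - 82534) = 1/(178930 - 82534) = 1/96396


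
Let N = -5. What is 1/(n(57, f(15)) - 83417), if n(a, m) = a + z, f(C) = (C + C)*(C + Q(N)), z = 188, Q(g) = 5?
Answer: -1/83172 ≈ -1.2023e-5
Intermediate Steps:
f(C) = 2*C*(5 + C) (f(C) = (C + C)*(C + 5) = (2*C)*(5 + C) = 2*C*(5 + C))
n(a, m) = 188 + a (n(a, m) = a + 188 = 188 + a)
1/(n(57, f(15)) - 83417) = 1/((188 + 57) - 83417) = 1/(245 - 83417) = 1/(-83172) = -1/83172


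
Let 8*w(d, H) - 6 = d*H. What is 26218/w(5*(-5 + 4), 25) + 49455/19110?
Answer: -5445337/3094 ≈ -1760.0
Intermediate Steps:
w(d, H) = ¾ + H*d/8 (w(d, H) = ¾ + (d*H)/8 = ¾ + (H*d)/8 = ¾ + H*d/8)
26218/w(5*(-5 + 4), 25) + 49455/19110 = 26218/(¾ + (⅛)*25*(5*(-5 + 4))) + 49455/19110 = 26218/(¾ + (⅛)*25*(5*(-1))) + 49455*(1/19110) = 26218/(¾ + (⅛)*25*(-5)) + 471/182 = 26218/(¾ - 125/8) + 471/182 = 26218/(-119/8) + 471/182 = 26218*(-8/119) + 471/182 = -209744/119 + 471/182 = -5445337/3094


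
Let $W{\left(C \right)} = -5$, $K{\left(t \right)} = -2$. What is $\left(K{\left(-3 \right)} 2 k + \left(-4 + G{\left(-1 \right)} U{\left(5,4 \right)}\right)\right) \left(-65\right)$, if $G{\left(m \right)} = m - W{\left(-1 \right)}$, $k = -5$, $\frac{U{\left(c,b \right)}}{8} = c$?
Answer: $-11440$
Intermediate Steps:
$U{\left(c,b \right)} = 8 c$
$G{\left(m \right)} = 5 + m$ ($G{\left(m \right)} = m - -5 = m + 5 = 5 + m$)
$\left(K{\left(-3 \right)} 2 k + \left(-4 + G{\left(-1 \right)} U{\left(5,4 \right)}\right)\right) \left(-65\right) = \left(\left(-2\right) 2 \left(-5\right) - \left(4 - \left(5 - 1\right) 8 \cdot 5\right)\right) \left(-65\right) = \left(\left(-4\right) \left(-5\right) + \left(-4 + 4 \cdot 40\right)\right) \left(-65\right) = \left(20 + \left(-4 + 160\right)\right) \left(-65\right) = \left(20 + 156\right) \left(-65\right) = 176 \left(-65\right) = -11440$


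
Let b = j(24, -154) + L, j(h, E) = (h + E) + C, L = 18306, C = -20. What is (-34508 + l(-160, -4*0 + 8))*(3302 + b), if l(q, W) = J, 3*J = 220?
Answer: -2216697232/3 ≈ -7.3890e+8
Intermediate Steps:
J = 220/3 (J = (1/3)*220 = 220/3 ≈ 73.333)
l(q, W) = 220/3
j(h, E) = -20 + E + h (j(h, E) = (h + E) - 20 = (E + h) - 20 = -20 + E + h)
b = 18156 (b = (-20 - 154 + 24) + 18306 = -150 + 18306 = 18156)
(-34508 + l(-160, -4*0 + 8))*(3302 + b) = (-34508 + 220/3)*(3302 + 18156) = -103304/3*21458 = -2216697232/3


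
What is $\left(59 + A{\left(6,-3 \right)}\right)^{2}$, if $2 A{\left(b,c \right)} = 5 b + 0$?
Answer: $5476$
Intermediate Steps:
$A{\left(b,c \right)} = \frac{5 b}{2}$ ($A{\left(b,c \right)} = \frac{5 b + 0}{2} = \frac{5 b}{2}$)
$\left(59 + A{\left(6,-3 \right)}\right)^{2} = \left(59 + \frac{5}{2} \cdot 6\right)^{2} = \left(59 + 15\right)^{2} = 74^{2} = 5476$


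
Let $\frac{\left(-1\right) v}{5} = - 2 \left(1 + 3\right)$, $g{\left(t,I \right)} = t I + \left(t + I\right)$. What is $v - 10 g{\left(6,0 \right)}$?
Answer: $-20$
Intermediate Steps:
$g{\left(t,I \right)} = I + t + I t$ ($g{\left(t,I \right)} = I t + \left(I + t\right) = I + t + I t$)
$v = 40$ ($v = - 5 \left(- 2 \left(1 + 3\right)\right) = - 5 \left(\left(-2\right) 4\right) = \left(-5\right) \left(-8\right) = 40$)
$v - 10 g{\left(6,0 \right)} = 40 - 10 \left(0 + 6 + 0 \cdot 6\right) = 40 - 10 \left(0 + 6 + 0\right) = 40 - 60 = -20$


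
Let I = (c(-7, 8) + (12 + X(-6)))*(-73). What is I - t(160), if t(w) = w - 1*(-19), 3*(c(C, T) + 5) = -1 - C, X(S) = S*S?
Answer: -3464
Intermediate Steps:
X(S) = S**2
c(C, T) = -16/3 - C/3 (c(C, T) = -5 + (-1 - C)/3 = -5 + (-1/3 - C/3) = -16/3 - C/3)
I = -3285 (I = ((-16/3 - 1/3*(-7)) + (12 + (-6)**2))*(-73) = ((-16/3 + 7/3) + (12 + 36))*(-73) = (-3 + 48)*(-73) = 45*(-73) = -3285)
t(w) = 19 + w (t(w) = w + 19 = 19 + w)
I - t(160) = -3285 - (19 + 160) = -3285 - 1*179 = -3285 - 179 = -3464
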